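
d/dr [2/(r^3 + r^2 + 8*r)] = 2*(-3*r^2 - 2*r - 8)/(r^2*(r^2 + r + 8)^2)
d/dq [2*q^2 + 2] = 4*q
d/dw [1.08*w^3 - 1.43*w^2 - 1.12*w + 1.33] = 3.24*w^2 - 2.86*w - 1.12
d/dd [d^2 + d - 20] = 2*d + 1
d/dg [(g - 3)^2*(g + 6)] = 3*g^2 - 27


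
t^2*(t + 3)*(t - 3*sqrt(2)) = t^4 - 3*sqrt(2)*t^3 + 3*t^3 - 9*sqrt(2)*t^2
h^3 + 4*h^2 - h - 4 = (h - 1)*(h + 1)*(h + 4)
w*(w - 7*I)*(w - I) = w^3 - 8*I*w^2 - 7*w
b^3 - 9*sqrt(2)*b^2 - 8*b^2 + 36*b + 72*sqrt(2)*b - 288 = (b - 8)*(b - 6*sqrt(2))*(b - 3*sqrt(2))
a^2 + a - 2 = (a - 1)*(a + 2)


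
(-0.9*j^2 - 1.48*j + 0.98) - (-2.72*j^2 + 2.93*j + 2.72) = 1.82*j^2 - 4.41*j - 1.74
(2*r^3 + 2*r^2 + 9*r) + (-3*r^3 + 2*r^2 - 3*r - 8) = -r^3 + 4*r^2 + 6*r - 8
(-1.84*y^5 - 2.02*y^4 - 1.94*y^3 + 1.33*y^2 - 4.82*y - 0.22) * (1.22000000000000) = -2.2448*y^5 - 2.4644*y^4 - 2.3668*y^3 + 1.6226*y^2 - 5.8804*y - 0.2684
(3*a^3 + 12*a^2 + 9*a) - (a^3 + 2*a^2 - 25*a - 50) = 2*a^3 + 10*a^2 + 34*a + 50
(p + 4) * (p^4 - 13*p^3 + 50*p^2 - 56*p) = p^5 - 9*p^4 - 2*p^3 + 144*p^2 - 224*p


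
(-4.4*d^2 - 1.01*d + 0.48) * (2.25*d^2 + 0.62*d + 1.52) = -9.9*d^4 - 5.0005*d^3 - 6.2342*d^2 - 1.2376*d + 0.7296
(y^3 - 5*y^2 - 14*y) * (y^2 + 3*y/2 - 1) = y^5 - 7*y^4/2 - 45*y^3/2 - 16*y^2 + 14*y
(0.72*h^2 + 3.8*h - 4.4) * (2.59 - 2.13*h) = -1.5336*h^3 - 6.2292*h^2 + 19.214*h - 11.396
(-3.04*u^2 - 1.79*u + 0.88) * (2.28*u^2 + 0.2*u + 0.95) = -6.9312*u^4 - 4.6892*u^3 - 1.2396*u^2 - 1.5245*u + 0.836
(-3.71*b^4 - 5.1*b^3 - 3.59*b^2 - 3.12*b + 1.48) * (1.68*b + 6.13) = -6.2328*b^5 - 31.3103*b^4 - 37.2942*b^3 - 27.2483*b^2 - 16.6392*b + 9.0724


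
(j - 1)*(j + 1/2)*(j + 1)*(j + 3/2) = j^4 + 2*j^3 - j^2/4 - 2*j - 3/4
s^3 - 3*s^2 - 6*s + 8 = (s - 4)*(s - 1)*(s + 2)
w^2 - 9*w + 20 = (w - 5)*(w - 4)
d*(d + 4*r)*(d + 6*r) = d^3 + 10*d^2*r + 24*d*r^2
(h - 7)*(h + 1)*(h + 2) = h^3 - 4*h^2 - 19*h - 14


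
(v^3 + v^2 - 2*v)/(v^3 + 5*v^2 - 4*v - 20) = v*(v - 1)/(v^2 + 3*v - 10)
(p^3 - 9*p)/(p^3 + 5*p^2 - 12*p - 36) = p*(p + 3)/(p^2 + 8*p + 12)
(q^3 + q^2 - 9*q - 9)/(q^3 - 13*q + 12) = (q^2 + 4*q + 3)/(q^2 + 3*q - 4)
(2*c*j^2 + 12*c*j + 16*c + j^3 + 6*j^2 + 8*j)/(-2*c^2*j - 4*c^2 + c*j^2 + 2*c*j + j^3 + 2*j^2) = (-j - 4)/(c - j)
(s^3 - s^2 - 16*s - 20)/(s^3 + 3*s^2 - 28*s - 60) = (s + 2)/(s + 6)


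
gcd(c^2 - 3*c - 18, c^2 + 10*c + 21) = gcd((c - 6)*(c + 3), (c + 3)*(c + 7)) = c + 3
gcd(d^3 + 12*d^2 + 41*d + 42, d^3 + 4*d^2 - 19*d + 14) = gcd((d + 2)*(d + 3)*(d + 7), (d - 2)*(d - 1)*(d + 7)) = d + 7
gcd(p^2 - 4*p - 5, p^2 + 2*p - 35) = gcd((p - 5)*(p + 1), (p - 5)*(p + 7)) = p - 5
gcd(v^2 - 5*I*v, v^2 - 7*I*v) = v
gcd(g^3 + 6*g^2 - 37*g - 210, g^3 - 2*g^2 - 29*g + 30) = g^2 - g - 30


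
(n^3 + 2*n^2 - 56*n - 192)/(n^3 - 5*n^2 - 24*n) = (n^2 + 10*n + 24)/(n*(n + 3))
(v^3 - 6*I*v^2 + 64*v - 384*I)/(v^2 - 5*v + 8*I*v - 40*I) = (v^2 - 14*I*v - 48)/(v - 5)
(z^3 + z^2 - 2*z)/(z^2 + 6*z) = (z^2 + z - 2)/(z + 6)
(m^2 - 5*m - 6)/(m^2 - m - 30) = (m + 1)/(m + 5)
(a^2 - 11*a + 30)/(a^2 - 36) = (a - 5)/(a + 6)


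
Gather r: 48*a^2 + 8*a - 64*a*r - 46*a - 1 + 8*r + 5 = 48*a^2 - 38*a + r*(8 - 64*a) + 4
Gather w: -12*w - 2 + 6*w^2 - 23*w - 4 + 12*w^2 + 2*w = 18*w^2 - 33*w - 6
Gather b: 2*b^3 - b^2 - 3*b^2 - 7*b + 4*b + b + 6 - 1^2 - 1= 2*b^3 - 4*b^2 - 2*b + 4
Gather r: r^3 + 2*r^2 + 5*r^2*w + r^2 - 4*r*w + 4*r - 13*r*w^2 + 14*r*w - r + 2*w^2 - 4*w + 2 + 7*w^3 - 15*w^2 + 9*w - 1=r^3 + r^2*(5*w + 3) + r*(-13*w^2 + 10*w + 3) + 7*w^3 - 13*w^2 + 5*w + 1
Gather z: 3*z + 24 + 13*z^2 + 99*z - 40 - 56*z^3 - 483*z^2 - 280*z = -56*z^3 - 470*z^2 - 178*z - 16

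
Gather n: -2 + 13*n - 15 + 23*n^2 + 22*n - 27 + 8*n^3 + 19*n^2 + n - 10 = 8*n^3 + 42*n^2 + 36*n - 54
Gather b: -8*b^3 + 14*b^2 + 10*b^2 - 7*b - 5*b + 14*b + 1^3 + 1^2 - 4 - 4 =-8*b^3 + 24*b^2 + 2*b - 6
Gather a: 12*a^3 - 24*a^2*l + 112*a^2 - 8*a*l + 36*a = 12*a^3 + a^2*(112 - 24*l) + a*(36 - 8*l)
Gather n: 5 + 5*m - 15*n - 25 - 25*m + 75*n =-20*m + 60*n - 20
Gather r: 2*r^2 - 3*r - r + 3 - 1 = 2*r^2 - 4*r + 2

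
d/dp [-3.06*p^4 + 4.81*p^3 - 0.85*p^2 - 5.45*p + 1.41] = -12.24*p^3 + 14.43*p^2 - 1.7*p - 5.45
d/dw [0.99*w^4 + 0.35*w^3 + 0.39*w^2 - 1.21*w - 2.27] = 3.96*w^3 + 1.05*w^2 + 0.78*w - 1.21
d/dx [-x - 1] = -1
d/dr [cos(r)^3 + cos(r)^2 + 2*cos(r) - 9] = (3*sin(r)^2 - 2*cos(r) - 5)*sin(r)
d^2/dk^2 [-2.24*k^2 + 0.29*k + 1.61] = -4.48000000000000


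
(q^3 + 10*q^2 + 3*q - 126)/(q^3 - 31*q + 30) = (q^2 + 4*q - 21)/(q^2 - 6*q + 5)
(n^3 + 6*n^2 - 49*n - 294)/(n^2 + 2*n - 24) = (n^2 - 49)/(n - 4)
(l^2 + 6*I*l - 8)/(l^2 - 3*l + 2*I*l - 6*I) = (l + 4*I)/(l - 3)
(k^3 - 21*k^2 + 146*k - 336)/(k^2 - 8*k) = k - 13 + 42/k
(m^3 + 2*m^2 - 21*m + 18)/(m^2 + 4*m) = (m^3 + 2*m^2 - 21*m + 18)/(m*(m + 4))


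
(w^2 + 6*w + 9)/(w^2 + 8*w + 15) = (w + 3)/(w + 5)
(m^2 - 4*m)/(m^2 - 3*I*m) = (m - 4)/(m - 3*I)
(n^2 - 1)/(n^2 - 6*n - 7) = (n - 1)/(n - 7)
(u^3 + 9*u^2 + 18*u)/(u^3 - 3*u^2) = (u^2 + 9*u + 18)/(u*(u - 3))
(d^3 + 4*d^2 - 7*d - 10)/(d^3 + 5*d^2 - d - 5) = (d - 2)/(d - 1)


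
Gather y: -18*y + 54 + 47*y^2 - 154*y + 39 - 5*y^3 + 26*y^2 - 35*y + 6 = -5*y^3 + 73*y^2 - 207*y + 99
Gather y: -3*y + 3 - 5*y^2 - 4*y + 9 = -5*y^2 - 7*y + 12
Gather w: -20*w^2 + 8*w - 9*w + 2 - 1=-20*w^2 - w + 1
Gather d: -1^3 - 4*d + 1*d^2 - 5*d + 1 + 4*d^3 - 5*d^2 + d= 4*d^3 - 4*d^2 - 8*d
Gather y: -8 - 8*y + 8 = -8*y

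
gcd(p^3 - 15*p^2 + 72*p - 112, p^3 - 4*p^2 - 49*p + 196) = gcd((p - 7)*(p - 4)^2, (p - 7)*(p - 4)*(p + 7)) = p^2 - 11*p + 28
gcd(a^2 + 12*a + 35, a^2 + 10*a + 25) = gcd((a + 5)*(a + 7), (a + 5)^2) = a + 5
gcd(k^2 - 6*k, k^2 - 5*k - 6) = k - 6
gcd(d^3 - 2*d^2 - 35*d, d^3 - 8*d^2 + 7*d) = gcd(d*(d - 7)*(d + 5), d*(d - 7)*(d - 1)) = d^2 - 7*d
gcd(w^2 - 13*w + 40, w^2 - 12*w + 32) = w - 8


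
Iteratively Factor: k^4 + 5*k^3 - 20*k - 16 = (k - 2)*(k^3 + 7*k^2 + 14*k + 8) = (k - 2)*(k + 4)*(k^2 + 3*k + 2) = (k - 2)*(k + 1)*(k + 4)*(k + 2)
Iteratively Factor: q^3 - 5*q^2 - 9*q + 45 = (q + 3)*(q^2 - 8*q + 15) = (q - 3)*(q + 3)*(q - 5)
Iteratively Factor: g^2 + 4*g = (g + 4)*(g)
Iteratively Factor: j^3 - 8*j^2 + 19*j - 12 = (j - 1)*(j^2 - 7*j + 12) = (j - 4)*(j - 1)*(j - 3)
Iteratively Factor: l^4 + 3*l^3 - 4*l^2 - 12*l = (l)*(l^3 + 3*l^2 - 4*l - 12) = l*(l + 3)*(l^2 - 4) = l*(l + 2)*(l + 3)*(l - 2)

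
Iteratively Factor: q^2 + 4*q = (q)*(q + 4)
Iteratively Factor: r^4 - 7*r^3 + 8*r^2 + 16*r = (r - 4)*(r^3 - 3*r^2 - 4*r) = r*(r - 4)*(r^2 - 3*r - 4) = r*(r - 4)^2*(r + 1)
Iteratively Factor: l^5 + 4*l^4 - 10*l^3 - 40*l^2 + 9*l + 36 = (l + 1)*(l^4 + 3*l^3 - 13*l^2 - 27*l + 36) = (l - 3)*(l + 1)*(l^3 + 6*l^2 + 5*l - 12) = (l - 3)*(l - 1)*(l + 1)*(l^2 + 7*l + 12) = (l - 3)*(l - 1)*(l + 1)*(l + 4)*(l + 3)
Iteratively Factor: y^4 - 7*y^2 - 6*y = (y)*(y^3 - 7*y - 6) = y*(y + 1)*(y^2 - y - 6) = y*(y - 3)*(y + 1)*(y + 2)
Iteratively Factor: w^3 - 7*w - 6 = (w + 1)*(w^2 - w - 6) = (w + 1)*(w + 2)*(w - 3)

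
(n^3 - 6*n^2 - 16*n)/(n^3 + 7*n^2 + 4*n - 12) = n*(n - 8)/(n^2 + 5*n - 6)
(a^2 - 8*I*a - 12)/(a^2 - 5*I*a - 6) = (a - 6*I)/(a - 3*I)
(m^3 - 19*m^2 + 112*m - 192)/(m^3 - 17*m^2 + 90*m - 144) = (m - 8)/(m - 6)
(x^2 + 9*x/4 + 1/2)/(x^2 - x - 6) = (x + 1/4)/(x - 3)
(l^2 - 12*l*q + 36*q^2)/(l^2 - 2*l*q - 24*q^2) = (l - 6*q)/(l + 4*q)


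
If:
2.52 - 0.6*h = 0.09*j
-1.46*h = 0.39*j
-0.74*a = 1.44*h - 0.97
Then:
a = -17.33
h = 9.58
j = -35.86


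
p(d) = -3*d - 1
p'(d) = -3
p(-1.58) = 3.74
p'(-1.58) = -3.00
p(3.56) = -11.68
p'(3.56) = -3.00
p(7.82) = -24.46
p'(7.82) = -3.00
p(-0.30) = -0.10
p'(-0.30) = -3.00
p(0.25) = -1.75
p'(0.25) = -3.00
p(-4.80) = 13.40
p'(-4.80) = -3.00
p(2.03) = -7.09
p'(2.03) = -3.00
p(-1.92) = 4.76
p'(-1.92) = -3.00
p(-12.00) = 35.00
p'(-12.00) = -3.00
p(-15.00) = 44.00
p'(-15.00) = -3.00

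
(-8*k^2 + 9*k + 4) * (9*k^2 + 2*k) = -72*k^4 + 65*k^3 + 54*k^2 + 8*k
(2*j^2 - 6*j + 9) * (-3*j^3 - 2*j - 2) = -6*j^5 + 18*j^4 - 31*j^3 + 8*j^2 - 6*j - 18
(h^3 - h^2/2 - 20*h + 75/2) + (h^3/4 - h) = 5*h^3/4 - h^2/2 - 21*h + 75/2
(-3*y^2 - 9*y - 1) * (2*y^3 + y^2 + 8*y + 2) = -6*y^5 - 21*y^4 - 35*y^3 - 79*y^2 - 26*y - 2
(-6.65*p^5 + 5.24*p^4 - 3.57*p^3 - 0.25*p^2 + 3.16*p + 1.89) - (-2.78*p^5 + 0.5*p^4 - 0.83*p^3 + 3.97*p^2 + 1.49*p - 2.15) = -3.87*p^5 + 4.74*p^4 - 2.74*p^3 - 4.22*p^2 + 1.67*p + 4.04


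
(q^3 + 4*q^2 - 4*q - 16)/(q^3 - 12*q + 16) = (q + 2)/(q - 2)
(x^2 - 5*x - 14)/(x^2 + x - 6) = (x^2 - 5*x - 14)/(x^2 + x - 6)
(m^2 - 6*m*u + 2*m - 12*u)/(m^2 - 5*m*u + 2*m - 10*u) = (-m + 6*u)/(-m + 5*u)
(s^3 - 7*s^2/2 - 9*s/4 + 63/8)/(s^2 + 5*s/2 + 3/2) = (s^2 - 5*s + 21/4)/(s + 1)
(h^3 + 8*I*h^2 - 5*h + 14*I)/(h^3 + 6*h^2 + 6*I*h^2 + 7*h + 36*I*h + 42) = (h + 2*I)/(h + 6)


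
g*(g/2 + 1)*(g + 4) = g^3/2 + 3*g^2 + 4*g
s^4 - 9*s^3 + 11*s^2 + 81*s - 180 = (s - 5)*(s - 4)*(s - 3)*(s + 3)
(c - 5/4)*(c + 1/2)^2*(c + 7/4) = c^4 + 3*c^3/2 - 23*c^2/16 - 33*c/16 - 35/64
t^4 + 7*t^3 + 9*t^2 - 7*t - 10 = (t - 1)*(t + 1)*(t + 2)*(t + 5)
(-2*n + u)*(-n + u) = 2*n^2 - 3*n*u + u^2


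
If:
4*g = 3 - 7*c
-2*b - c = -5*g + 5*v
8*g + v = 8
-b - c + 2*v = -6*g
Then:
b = 209/41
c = -93/451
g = 501/451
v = -400/451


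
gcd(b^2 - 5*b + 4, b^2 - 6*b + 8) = b - 4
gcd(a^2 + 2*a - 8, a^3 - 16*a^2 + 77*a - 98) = a - 2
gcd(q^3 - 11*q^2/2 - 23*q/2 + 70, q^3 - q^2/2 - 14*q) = q^2 - q/2 - 14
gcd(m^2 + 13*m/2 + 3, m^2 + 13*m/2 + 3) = m^2 + 13*m/2 + 3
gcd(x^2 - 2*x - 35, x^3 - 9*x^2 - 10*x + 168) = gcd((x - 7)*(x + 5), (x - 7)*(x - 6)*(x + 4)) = x - 7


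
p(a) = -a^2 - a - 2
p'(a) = -2*a - 1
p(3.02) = -14.14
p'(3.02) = -7.04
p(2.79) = -12.57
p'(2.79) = -6.58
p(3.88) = -20.93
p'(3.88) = -8.76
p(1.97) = -7.85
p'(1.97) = -4.94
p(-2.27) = -4.88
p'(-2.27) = 3.54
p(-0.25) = -1.81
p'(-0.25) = -0.50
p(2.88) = -13.17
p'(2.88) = -6.76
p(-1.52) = -2.79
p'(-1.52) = 2.04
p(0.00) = -2.00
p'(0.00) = -1.00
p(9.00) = -92.00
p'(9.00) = -19.00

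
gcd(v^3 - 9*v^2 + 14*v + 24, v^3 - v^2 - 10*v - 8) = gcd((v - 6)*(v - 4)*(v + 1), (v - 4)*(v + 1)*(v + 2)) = v^2 - 3*v - 4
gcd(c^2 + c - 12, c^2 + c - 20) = 1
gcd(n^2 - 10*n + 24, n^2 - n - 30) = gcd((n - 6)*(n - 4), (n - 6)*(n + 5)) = n - 6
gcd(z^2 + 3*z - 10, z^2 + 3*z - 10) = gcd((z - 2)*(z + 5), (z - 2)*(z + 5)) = z^2 + 3*z - 10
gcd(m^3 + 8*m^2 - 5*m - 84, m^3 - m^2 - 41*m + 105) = m^2 + 4*m - 21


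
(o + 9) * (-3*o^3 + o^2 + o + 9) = -3*o^4 - 26*o^3 + 10*o^2 + 18*o + 81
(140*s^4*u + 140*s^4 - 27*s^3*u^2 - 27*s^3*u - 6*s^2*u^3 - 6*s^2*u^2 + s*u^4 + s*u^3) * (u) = 140*s^4*u^2 + 140*s^4*u - 27*s^3*u^3 - 27*s^3*u^2 - 6*s^2*u^4 - 6*s^2*u^3 + s*u^5 + s*u^4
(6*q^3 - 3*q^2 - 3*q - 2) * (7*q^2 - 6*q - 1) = 42*q^5 - 57*q^4 - 9*q^3 + 7*q^2 + 15*q + 2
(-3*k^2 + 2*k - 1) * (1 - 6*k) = 18*k^3 - 15*k^2 + 8*k - 1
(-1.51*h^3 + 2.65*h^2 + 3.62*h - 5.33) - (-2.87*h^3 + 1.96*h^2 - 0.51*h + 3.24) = 1.36*h^3 + 0.69*h^2 + 4.13*h - 8.57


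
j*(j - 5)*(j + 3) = j^3 - 2*j^2 - 15*j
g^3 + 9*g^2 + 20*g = g*(g + 4)*(g + 5)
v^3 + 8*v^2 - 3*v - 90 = (v - 3)*(v + 5)*(v + 6)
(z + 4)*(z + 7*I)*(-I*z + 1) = -I*z^3 + 8*z^2 - 4*I*z^2 + 32*z + 7*I*z + 28*I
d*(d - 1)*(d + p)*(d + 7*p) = d^4 + 8*d^3*p - d^3 + 7*d^2*p^2 - 8*d^2*p - 7*d*p^2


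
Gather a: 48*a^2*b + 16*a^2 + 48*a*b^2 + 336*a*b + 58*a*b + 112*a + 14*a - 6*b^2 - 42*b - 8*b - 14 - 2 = a^2*(48*b + 16) + a*(48*b^2 + 394*b + 126) - 6*b^2 - 50*b - 16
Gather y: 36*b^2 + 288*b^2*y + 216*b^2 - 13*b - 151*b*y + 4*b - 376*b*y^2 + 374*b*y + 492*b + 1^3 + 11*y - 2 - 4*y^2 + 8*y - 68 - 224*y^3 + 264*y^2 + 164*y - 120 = 252*b^2 + 483*b - 224*y^3 + y^2*(260 - 376*b) + y*(288*b^2 + 223*b + 183) - 189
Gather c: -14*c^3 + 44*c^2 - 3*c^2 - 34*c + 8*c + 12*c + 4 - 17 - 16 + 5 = -14*c^3 + 41*c^2 - 14*c - 24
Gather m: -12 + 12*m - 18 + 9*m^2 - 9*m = 9*m^2 + 3*m - 30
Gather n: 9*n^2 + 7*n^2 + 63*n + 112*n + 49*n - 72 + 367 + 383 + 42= 16*n^2 + 224*n + 720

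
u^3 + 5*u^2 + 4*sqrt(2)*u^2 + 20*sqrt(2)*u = u*(u + 5)*(u + 4*sqrt(2))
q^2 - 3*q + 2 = (q - 2)*(q - 1)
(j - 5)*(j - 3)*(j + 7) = j^3 - j^2 - 41*j + 105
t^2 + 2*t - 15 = (t - 3)*(t + 5)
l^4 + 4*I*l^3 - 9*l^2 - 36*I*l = l*(l - 3)*(l + 3)*(l + 4*I)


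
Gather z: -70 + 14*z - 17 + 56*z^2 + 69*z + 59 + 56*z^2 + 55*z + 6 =112*z^2 + 138*z - 22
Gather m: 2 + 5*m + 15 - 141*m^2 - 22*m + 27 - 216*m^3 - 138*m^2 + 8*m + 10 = -216*m^3 - 279*m^2 - 9*m + 54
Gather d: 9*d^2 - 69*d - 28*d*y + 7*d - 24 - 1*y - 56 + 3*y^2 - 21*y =9*d^2 + d*(-28*y - 62) + 3*y^2 - 22*y - 80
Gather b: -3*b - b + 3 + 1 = 4 - 4*b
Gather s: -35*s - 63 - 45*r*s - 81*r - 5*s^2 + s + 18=-81*r - 5*s^2 + s*(-45*r - 34) - 45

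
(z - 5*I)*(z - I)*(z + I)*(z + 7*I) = z^4 + 2*I*z^3 + 36*z^2 + 2*I*z + 35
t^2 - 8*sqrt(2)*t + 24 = (t - 6*sqrt(2))*(t - 2*sqrt(2))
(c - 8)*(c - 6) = c^2 - 14*c + 48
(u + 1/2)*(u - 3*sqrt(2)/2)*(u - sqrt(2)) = u^3 - 5*sqrt(2)*u^2/2 + u^2/2 - 5*sqrt(2)*u/4 + 3*u + 3/2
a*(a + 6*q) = a^2 + 6*a*q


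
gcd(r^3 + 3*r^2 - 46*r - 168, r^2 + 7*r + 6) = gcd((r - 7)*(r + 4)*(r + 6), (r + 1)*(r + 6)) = r + 6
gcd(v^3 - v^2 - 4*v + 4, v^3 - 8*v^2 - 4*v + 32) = v^2 - 4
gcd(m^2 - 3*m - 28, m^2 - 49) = m - 7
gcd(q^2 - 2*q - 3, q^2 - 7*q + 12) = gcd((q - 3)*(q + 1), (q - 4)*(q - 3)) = q - 3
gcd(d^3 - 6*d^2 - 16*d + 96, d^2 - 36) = d - 6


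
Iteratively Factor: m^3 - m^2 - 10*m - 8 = (m + 1)*(m^2 - 2*m - 8) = (m + 1)*(m + 2)*(m - 4)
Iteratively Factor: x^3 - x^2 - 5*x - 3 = (x - 3)*(x^2 + 2*x + 1) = (x - 3)*(x + 1)*(x + 1)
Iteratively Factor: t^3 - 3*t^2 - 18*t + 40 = (t - 5)*(t^2 + 2*t - 8) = (t - 5)*(t + 4)*(t - 2)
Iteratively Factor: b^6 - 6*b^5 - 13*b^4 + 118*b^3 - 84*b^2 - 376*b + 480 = (b - 3)*(b^5 - 3*b^4 - 22*b^3 + 52*b^2 + 72*b - 160) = (b - 3)*(b - 2)*(b^4 - b^3 - 24*b^2 + 4*b + 80) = (b - 3)*(b - 2)^2*(b^3 + b^2 - 22*b - 40) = (b - 3)*(b - 2)^2*(b + 4)*(b^2 - 3*b - 10) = (b - 3)*(b - 2)^2*(b + 2)*(b + 4)*(b - 5)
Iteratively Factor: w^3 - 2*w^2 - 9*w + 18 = (w - 3)*(w^2 + w - 6) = (w - 3)*(w + 3)*(w - 2)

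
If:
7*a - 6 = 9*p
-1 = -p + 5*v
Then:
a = 45*v/7 + 15/7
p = 5*v + 1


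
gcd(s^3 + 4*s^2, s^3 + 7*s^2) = s^2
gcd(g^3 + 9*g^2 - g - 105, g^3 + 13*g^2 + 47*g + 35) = g^2 + 12*g + 35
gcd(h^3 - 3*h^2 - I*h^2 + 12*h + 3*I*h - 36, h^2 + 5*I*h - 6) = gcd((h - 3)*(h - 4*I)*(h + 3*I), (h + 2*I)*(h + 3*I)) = h + 3*I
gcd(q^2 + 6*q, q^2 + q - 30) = q + 6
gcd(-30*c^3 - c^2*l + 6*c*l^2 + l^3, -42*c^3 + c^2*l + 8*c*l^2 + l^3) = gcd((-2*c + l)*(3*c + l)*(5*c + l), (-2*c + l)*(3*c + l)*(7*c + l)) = 6*c^2 - c*l - l^2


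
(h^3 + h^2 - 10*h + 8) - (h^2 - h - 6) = h^3 - 9*h + 14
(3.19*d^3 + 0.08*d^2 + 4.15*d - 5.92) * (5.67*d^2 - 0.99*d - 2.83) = 18.0873*d^5 - 2.7045*d^4 + 14.4236*d^3 - 37.9013*d^2 - 5.8837*d + 16.7536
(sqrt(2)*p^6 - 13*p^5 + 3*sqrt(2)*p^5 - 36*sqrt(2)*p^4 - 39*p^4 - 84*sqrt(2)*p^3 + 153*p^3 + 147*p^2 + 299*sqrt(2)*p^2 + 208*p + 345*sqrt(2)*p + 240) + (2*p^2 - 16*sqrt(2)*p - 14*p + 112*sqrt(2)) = sqrt(2)*p^6 - 13*p^5 + 3*sqrt(2)*p^5 - 36*sqrt(2)*p^4 - 39*p^4 - 84*sqrt(2)*p^3 + 153*p^3 + 149*p^2 + 299*sqrt(2)*p^2 + 194*p + 329*sqrt(2)*p + 112*sqrt(2) + 240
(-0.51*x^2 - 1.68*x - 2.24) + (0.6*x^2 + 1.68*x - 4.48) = 0.09*x^2 - 6.72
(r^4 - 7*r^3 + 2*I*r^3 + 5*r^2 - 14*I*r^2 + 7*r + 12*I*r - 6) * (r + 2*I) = r^5 - 7*r^4 + 4*I*r^4 + r^3 - 28*I*r^3 + 35*r^2 + 22*I*r^2 - 30*r + 14*I*r - 12*I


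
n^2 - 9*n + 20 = (n - 5)*(n - 4)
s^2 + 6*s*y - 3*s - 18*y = (s - 3)*(s + 6*y)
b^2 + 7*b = b*(b + 7)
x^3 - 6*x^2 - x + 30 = (x - 5)*(x - 3)*(x + 2)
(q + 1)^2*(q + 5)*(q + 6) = q^4 + 13*q^3 + 53*q^2 + 71*q + 30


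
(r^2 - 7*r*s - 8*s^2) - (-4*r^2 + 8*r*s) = 5*r^2 - 15*r*s - 8*s^2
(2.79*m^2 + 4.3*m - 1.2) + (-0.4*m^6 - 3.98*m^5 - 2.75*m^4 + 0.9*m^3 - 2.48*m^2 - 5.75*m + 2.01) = -0.4*m^6 - 3.98*m^5 - 2.75*m^4 + 0.9*m^3 + 0.31*m^2 - 1.45*m + 0.81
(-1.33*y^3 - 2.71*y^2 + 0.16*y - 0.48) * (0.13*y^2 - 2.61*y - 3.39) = -0.1729*y^5 + 3.119*y^4 + 11.6026*y^3 + 8.7069*y^2 + 0.7104*y + 1.6272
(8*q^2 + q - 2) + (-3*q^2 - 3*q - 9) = 5*q^2 - 2*q - 11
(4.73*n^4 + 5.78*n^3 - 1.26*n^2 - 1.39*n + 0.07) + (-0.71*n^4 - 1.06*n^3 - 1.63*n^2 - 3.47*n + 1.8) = 4.02*n^4 + 4.72*n^3 - 2.89*n^2 - 4.86*n + 1.87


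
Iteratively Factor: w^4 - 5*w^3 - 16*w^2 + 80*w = (w - 5)*(w^3 - 16*w) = (w - 5)*(w + 4)*(w^2 - 4*w) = (w - 5)*(w - 4)*(w + 4)*(w)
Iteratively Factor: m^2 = (m)*(m)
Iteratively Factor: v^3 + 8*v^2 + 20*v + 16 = (v + 2)*(v^2 + 6*v + 8) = (v + 2)*(v + 4)*(v + 2)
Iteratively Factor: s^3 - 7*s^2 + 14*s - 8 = (s - 2)*(s^2 - 5*s + 4) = (s - 4)*(s - 2)*(s - 1)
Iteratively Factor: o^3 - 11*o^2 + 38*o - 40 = (o - 2)*(o^2 - 9*o + 20) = (o - 5)*(o - 2)*(o - 4)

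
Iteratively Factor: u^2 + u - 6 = (u + 3)*(u - 2)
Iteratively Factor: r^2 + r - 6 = (r - 2)*(r + 3)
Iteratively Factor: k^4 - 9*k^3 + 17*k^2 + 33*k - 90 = (k - 3)*(k^3 - 6*k^2 - k + 30) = (k - 3)^2*(k^2 - 3*k - 10) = (k - 5)*(k - 3)^2*(k + 2)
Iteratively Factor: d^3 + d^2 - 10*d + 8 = (d - 2)*(d^2 + 3*d - 4) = (d - 2)*(d + 4)*(d - 1)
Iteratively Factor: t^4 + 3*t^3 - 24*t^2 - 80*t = (t)*(t^3 + 3*t^2 - 24*t - 80) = t*(t + 4)*(t^2 - t - 20) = t*(t + 4)^2*(t - 5)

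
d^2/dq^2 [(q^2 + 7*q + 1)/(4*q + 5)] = -198/(64*q^3 + 240*q^2 + 300*q + 125)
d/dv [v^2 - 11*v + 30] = 2*v - 11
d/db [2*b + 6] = 2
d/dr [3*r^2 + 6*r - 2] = 6*r + 6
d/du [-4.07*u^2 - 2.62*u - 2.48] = -8.14*u - 2.62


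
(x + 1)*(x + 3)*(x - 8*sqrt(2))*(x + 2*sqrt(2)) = x^4 - 6*sqrt(2)*x^3 + 4*x^3 - 24*sqrt(2)*x^2 - 29*x^2 - 128*x - 18*sqrt(2)*x - 96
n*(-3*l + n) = -3*l*n + n^2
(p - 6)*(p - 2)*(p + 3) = p^3 - 5*p^2 - 12*p + 36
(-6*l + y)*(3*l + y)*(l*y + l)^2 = -18*l^4*y^2 - 36*l^4*y - 18*l^4 - 3*l^3*y^3 - 6*l^3*y^2 - 3*l^3*y + l^2*y^4 + 2*l^2*y^3 + l^2*y^2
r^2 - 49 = (r - 7)*(r + 7)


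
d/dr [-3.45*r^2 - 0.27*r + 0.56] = -6.9*r - 0.27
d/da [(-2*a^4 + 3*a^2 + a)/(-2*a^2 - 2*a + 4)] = (2*a^5 + 3*a^4 - 8*a^3 - a^2 + 6*a + 1)/(a^4 + 2*a^3 - 3*a^2 - 4*a + 4)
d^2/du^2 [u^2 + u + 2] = 2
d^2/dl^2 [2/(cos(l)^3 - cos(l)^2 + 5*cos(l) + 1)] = 2*((23*cos(l) - 8*cos(2*l) + 9*cos(3*l))*(cos(l)^3 - cos(l)^2 + 5*cos(l) + 1)/4 + 2*(3*cos(l)^2 - 2*cos(l) + 5)^2*sin(l)^2)/(cos(l)^3 - cos(l)^2 + 5*cos(l) + 1)^3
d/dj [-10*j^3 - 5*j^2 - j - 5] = -30*j^2 - 10*j - 1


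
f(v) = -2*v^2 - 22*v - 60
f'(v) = -4*v - 22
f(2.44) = -125.59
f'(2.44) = -31.76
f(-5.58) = 0.49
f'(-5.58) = 0.32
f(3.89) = -175.84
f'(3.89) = -37.56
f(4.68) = -206.76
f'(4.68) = -40.72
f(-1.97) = -24.42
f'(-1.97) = -14.12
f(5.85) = -257.14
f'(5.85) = -45.40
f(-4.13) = -3.25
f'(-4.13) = -5.48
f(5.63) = -247.25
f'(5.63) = -44.52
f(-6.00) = 0.00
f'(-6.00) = 2.00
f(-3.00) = -12.00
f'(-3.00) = -10.00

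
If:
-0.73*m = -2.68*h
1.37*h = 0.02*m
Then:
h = 0.00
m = 0.00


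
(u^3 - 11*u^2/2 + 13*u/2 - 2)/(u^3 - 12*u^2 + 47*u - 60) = (2*u^2 - 3*u + 1)/(2*(u^2 - 8*u + 15))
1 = 1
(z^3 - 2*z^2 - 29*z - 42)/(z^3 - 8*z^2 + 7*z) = (z^2 + 5*z + 6)/(z*(z - 1))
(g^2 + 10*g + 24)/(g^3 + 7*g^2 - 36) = (g + 4)/(g^2 + g - 6)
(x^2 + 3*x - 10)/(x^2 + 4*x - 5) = (x - 2)/(x - 1)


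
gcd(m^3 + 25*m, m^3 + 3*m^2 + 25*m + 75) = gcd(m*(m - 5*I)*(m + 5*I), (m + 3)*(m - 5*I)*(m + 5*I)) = m^2 + 25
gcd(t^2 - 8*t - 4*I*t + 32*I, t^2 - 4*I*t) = t - 4*I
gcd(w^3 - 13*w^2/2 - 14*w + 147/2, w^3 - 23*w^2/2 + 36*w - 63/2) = w^2 - 10*w + 21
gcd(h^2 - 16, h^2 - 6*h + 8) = h - 4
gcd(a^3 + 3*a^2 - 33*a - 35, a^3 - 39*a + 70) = a^2 + 2*a - 35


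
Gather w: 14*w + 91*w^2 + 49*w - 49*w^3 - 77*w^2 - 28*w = -49*w^3 + 14*w^2 + 35*w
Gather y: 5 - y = 5 - y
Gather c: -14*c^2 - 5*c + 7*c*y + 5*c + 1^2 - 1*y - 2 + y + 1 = -14*c^2 + 7*c*y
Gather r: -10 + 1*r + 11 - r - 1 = 0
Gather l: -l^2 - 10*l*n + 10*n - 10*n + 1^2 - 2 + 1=-l^2 - 10*l*n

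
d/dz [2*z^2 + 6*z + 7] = 4*z + 6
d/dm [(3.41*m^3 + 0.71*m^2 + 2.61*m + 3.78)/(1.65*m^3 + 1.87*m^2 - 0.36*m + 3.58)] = (3.5527136788005e-15*m^5 + 5.2052*m^4 - 11.0682*m^3 + 12.7761*m^2 - 9.0536*m + 10.7046)/(2.7225*m^6 + 6.171*m^5 + 2.3089*m^4 + 10.4676*m^3 + 13.5188*m^2 - 2.5776*m + 12.8164)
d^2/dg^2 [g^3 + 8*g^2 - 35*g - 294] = 6*g + 16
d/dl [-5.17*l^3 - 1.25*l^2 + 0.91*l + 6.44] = -15.51*l^2 - 2.5*l + 0.91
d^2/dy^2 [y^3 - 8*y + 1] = 6*y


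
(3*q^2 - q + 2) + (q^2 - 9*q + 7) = 4*q^2 - 10*q + 9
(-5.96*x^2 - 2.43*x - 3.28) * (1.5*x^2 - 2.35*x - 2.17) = -8.94*x^4 + 10.361*x^3 + 13.7237*x^2 + 12.9811*x + 7.1176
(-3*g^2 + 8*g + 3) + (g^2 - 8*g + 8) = 11 - 2*g^2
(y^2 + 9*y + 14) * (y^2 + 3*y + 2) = y^4 + 12*y^3 + 43*y^2 + 60*y + 28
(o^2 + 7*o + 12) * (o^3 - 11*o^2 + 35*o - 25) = o^5 - 4*o^4 - 30*o^3 + 88*o^2 + 245*o - 300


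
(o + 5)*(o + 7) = o^2 + 12*o + 35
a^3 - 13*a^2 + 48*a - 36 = (a - 6)^2*(a - 1)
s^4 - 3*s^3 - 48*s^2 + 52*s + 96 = (s - 8)*(s - 2)*(s + 1)*(s + 6)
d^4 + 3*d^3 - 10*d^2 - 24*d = d*(d - 3)*(d + 2)*(d + 4)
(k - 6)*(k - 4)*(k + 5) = k^3 - 5*k^2 - 26*k + 120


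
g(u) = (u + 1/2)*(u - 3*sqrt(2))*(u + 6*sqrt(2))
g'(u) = (u + 1/2)*(u - 3*sqrt(2)) + (u + 1/2)*(u + 6*sqrt(2)) + (u - 3*sqrt(2))*(u + 6*sqrt(2)) = 3*u^2 + u + 6*sqrt(2)*u - 36 + 3*sqrt(2)/2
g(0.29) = -27.40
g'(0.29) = -30.88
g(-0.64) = 5.36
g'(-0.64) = -38.72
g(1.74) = -57.32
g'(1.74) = -8.29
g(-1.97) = 59.50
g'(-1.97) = -40.92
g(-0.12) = -13.87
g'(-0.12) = -34.97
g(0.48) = -33.06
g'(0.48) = -28.63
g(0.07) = -20.35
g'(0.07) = -33.20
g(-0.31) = -7.07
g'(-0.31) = -36.53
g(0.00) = -18.00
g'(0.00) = -33.88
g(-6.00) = 140.01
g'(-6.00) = 17.21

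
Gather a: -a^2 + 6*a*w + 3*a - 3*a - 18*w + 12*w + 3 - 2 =-a^2 + 6*a*w - 6*w + 1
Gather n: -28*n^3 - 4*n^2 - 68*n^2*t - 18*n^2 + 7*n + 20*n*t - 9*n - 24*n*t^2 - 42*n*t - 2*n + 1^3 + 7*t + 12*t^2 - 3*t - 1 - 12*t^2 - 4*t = -28*n^3 + n^2*(-68*t - 22) + n*(-24*t^2 - 22*t - 4)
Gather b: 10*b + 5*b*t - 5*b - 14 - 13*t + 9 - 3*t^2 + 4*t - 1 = b*(5*t + 5) - 3*t^2 - 9*t - 6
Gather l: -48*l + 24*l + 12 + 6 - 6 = 12 - 24*l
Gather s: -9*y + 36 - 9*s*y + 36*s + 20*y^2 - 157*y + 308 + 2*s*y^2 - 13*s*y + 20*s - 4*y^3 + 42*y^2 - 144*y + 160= s*(2*y^2 - 22*y + 56) - 4*y^3 + 62*y^2 - 310*y + 504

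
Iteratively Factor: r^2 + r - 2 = (r + 2)*(r - 1)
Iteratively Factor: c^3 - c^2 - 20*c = (c - 5)*(c^2 + 4*c) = c*(c - 5)*(c + 4)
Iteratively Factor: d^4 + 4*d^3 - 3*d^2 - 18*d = (d)*(d^3 + 4*d^2 - 3*d - 18) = d*(d + 3)*(d^2 + d - 6) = d*(d + 3)^2*(d - 2)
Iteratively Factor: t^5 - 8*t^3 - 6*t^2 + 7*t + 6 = (t - 1)*(t^4 + t^3 - 7*t^2 - 13*t - 6) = (t - 1)*(t + 1)*(t^3 - 7*t - 6) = (t - 3)*(t - 1)*(t + 1)*(t^2 + 3*t + 2) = (t - 3)*(t - 1)*(t + 1)^2*(t + 2)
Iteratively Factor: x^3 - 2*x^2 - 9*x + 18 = (x + 3)*(x^2 - 5*x + 6) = (x - 2)*(x + 3)*(x - 3)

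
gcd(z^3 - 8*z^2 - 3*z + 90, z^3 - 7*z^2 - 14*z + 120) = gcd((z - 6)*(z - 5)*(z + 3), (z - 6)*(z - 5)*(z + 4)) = z^2 - 11*z + 30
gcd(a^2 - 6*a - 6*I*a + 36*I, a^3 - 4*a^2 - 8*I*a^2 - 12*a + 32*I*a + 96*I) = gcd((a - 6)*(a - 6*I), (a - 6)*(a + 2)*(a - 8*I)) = a - 6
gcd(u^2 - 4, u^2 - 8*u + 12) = u - 2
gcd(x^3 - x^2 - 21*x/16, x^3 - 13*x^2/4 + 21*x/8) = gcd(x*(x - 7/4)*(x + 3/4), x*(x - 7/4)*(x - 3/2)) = x^2 - 7*x/4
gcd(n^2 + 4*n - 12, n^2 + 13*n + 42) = n + 6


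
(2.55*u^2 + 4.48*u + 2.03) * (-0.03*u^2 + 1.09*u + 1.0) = -0.0765*u^4 + 2.6451*u^3 + 7.3723*u^2 + 6.6927*u + 2.03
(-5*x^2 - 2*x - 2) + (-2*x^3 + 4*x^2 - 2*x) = -2*x^3 - x^2 - 4*x - 2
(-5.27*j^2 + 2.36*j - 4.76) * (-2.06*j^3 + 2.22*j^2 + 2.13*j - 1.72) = 10.8562*j^5 - 16.561*j^4 + 3.8197*j^3 + 3.524*j^2 - 14.198*j + 8.1872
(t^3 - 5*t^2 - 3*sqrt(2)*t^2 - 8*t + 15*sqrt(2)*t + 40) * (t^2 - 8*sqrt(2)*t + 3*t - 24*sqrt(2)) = t^5 - 11*sqrt(2)*t^4 - 2*t^4 + 25*t^3 + 22*sqrt(2)*t^3 - 80*t^2 + 229*sqrt(2)*t^2 - 600*t - 128*sqrt(2)*t - 960*sqrt(2)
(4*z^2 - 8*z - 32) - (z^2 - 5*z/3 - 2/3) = 3*z^2 - 19*z/3 - 94/3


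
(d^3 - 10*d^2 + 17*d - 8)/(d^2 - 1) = (d^2 - 9*d + 8)/(d + 1)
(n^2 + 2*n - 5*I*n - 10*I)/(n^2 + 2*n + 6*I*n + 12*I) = (n - 5*I)/(n + 6*I)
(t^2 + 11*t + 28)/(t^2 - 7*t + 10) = (t^2 + 11*t + 28)/(t^2 - 7*t + 10)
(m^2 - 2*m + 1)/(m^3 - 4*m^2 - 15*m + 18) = (m - 1)/(m^2 - 3*m - 18)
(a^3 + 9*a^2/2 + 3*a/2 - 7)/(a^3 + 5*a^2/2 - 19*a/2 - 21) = (a - 1)/(a - 3)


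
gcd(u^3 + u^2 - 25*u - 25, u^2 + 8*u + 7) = u + 1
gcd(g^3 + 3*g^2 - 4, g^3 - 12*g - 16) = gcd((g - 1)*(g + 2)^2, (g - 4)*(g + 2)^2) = g^2 + 4*g + 4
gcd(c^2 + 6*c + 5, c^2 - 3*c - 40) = c + 5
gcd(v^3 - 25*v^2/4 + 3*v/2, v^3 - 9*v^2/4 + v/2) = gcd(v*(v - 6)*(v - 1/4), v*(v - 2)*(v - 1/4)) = v^2 - v/4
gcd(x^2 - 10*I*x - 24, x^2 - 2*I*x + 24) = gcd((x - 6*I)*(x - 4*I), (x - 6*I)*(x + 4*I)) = x - 6*I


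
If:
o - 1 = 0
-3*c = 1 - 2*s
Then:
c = 2*s/3 - 1/3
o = 1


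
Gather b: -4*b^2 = -4*b^2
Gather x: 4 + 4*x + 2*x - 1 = 6*x + 3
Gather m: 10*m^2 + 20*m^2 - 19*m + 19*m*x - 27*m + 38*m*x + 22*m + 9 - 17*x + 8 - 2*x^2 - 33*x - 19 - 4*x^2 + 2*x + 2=30*m^2 + m*(57*x - 24) - 6*x^2 - 48*x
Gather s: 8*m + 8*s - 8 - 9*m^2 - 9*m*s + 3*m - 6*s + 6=-9*m^2 + 11*m + s*(2 - 9*m) - 2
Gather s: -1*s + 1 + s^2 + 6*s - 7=s^2 + 5*s - 6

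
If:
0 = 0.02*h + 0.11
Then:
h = -5.50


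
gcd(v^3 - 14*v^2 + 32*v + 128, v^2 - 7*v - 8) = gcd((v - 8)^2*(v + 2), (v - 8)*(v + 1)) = v - 8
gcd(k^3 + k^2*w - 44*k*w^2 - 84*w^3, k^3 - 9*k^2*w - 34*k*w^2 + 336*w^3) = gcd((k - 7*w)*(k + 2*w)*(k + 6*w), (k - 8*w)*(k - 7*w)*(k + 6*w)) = -k^2 + k*w + 42*w^2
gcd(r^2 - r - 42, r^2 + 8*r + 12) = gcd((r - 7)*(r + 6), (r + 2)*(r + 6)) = r + 6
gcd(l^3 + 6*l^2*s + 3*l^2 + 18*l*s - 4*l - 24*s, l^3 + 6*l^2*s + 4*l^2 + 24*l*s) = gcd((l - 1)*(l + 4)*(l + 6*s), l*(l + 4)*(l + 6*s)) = l^2 + 6*l*s + 4*l + 24*s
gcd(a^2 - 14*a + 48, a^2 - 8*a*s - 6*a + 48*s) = a - 6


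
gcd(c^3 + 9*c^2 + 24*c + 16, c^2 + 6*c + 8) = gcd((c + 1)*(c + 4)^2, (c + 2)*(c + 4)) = c + 4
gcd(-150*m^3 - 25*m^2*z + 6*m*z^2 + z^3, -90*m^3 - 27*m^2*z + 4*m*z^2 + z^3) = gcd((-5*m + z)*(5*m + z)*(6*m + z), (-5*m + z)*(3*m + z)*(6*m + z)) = -30*m^2 + m*z + z^2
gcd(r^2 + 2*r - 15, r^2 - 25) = r + 5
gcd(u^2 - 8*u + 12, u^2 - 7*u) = 1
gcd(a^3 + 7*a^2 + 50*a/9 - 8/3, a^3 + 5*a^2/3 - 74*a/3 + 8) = a^2 + 17*a/3 - 2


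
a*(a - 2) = a^2 - 2*a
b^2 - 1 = (b - 1)*(b + 1)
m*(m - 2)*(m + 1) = m^3 - m^2 - 2*m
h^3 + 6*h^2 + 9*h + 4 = (h + 1)^2*(h + 4)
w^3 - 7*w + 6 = (w - 2)*(w - 1)*(w + 3)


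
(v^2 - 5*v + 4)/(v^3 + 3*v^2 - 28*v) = (v - 1)/(v*(v + 7))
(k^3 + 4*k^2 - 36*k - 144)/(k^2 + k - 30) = (k^2 - 2*k - 24)/(k - 5)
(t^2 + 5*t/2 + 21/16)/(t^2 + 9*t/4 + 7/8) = (4*t + 3)/(2*(2*t + 1))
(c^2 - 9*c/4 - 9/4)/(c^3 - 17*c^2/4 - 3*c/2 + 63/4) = (4*c + 3)/(4*c^2 - 5*c - 21)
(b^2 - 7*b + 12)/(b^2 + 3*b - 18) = (b - 4)/(b + 6)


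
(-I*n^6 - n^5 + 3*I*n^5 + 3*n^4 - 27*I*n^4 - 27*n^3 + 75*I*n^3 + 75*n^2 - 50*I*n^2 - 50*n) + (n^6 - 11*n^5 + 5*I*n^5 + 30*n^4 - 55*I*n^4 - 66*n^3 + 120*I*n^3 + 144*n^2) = n^6 - I*n^6 - 12*n^5 + 8*I*n^5 + 33*n^4 - 82*I*n^4 - 93*n^3 + 195*I*n^3 + 219*n^2 - 50*I*n^2 - 50*n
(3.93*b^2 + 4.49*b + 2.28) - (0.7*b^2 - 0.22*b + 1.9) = 3.23*b^2 + 4.71*b + 0.38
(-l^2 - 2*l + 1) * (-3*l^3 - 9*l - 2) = 3*l^5 + 6*l^4 + 6*l^3 + 20*l^2 - 5*l - 2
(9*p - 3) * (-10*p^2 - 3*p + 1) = -90*p^3 + 3*p^2 + 18*p - 3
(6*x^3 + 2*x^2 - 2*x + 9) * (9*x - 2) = 54*x^4 + 6*x^3 - 22*x^2 + 85*x - 18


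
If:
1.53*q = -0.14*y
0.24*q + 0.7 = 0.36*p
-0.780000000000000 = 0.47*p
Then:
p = -1.66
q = -5.41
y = 59.08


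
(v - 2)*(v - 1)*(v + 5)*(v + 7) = v^4 + 9*v^3 + v^2 - 81*v + 70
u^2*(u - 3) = u^3 - 3*u^2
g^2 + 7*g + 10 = (g + 2)*(g + 5)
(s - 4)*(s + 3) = s^2 - s - 12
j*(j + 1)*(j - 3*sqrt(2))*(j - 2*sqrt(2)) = j^4 - 5*sqrt(2)*j^3 + j^3 - 5*sqrt(2)*j^2 + 12*j^2 + 12*j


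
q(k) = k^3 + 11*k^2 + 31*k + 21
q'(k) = 3*k^2 + 22*k + 31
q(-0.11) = 17.72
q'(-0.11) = 28.62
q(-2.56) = -3.05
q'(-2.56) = -5.66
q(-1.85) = -5.03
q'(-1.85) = 0.57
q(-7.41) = -11.59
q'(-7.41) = 32.70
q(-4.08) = 9.71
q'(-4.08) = -8.82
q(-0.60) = 6.14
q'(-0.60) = 18.88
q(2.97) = 236.30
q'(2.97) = 122.80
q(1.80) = 118.27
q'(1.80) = 80.32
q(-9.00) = -96.00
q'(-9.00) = 76.00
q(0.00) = 21.00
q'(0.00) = 31.00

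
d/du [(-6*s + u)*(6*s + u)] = 2*u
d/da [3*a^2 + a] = 6*a + 1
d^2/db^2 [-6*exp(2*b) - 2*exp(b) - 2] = (-24*exp(b) - 2)*exp(b)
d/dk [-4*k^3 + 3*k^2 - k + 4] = -12*k^2 + 6*k - 1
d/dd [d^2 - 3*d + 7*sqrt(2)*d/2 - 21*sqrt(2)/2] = 2*d - 3 + 7*sqrt(2)/2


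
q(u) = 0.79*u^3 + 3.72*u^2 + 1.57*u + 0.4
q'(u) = 2.37*u^2 + 7.44*u + 1.57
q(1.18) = 8.73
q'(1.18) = 13.65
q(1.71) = 17.91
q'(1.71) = 21.22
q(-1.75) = 4.81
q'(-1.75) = -4.19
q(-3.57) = 6.26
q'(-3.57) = 5.21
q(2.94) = 57.25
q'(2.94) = 43.93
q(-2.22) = 6.60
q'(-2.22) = -3.27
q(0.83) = 4.72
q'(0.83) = 9.38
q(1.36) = 11.40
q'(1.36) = 16.07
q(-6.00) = -45.74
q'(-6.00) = 42.25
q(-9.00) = -288.32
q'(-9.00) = 126.58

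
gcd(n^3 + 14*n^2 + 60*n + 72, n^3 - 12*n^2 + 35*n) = 1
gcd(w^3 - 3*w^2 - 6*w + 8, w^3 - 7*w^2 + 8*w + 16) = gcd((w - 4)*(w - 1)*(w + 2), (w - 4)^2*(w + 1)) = w - 4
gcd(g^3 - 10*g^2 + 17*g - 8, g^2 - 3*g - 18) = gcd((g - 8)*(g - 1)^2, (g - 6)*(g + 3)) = 1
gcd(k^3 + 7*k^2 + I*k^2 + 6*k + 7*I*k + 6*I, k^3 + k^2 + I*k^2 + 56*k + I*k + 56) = k + 1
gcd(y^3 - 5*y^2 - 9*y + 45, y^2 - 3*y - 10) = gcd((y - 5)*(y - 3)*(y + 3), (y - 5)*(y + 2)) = y - 5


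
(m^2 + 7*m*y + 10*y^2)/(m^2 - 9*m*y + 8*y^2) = (m^2 + 7*m*y + 10*y^2)/(m^2 - 9*m*y + 8*y^2)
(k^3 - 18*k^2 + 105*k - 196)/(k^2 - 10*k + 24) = (k^2 - 14*k + 49)/(k - 6)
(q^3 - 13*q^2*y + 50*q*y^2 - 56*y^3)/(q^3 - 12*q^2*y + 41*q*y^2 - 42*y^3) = (-q + 4*y)/(-q + 3*y)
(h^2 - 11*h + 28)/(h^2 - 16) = (h - 7)/(h + 4)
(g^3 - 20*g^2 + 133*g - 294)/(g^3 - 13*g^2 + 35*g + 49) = (g - 6)/(g + 1)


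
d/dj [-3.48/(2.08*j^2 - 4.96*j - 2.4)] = (14.4768*j - 17.2608)/(-2.08*j^2 + 4.96*j + 2.4)^2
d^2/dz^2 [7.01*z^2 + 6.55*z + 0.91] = 14.0200000000000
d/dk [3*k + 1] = 3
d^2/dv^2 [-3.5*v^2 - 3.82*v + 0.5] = -7.00000000000000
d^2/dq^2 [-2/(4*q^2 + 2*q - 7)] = 16*(4*q^2 + 2*q - (4*q + 1)^2 - 7)/(4*q^2 + 2*q - 7)^3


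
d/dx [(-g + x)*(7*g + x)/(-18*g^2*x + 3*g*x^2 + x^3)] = (2*x*(3*g + x)*(-18*g^2 + 3*g*x + x^2) + 3*(g - x)*(7*g + x)*(-6*g^2 + 2*g*x + x^2))/(x^2*(-18*g^2 + 3*g*x + x^2)^2)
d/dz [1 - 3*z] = -3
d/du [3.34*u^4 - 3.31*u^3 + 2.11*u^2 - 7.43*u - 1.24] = 13.36*u^3 - 9.93*u^2 + 4.22*u - 7.43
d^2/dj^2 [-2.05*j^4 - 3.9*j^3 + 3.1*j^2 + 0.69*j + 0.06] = -24.6*j^2 - 23.4*j + 6.2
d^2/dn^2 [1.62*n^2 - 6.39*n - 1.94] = 3.24000000000000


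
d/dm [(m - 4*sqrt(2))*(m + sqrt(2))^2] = 3*m^2 - 4*sqrt(2)*m - 14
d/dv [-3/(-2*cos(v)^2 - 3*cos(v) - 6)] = 3*(4*cos(v) + 3)*sin(v)/(3*cos(v) + cos(2*v) + 7)^2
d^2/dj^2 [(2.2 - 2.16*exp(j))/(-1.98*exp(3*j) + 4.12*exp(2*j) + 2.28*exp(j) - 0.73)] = (33.872256*exp(6*j) - 130.485168*exp(5*j) + 273.08304*exp(4*j) - 190.388368*exp(3*j) + 5.59965600000001*exp(2*j) - 34.308256*exp(j) - 2.510616)*exp(j)/(7.762392*exp(9*j) - 48.456144*exp(8*j) + 74.0124*exp(7*j) + 50.247116*exp(6*j) - 120.956688*exp(5*j) - 46.85136*exp(4*j) + 32.457042*exp(3*j) + 4.797852*exp(2*j) - 3.645036*exp(j) + 0.389017)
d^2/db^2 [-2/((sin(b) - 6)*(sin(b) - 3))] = 2*(4*sin(b)^4 - 27*sin(b)^3 + 3*sin(b)^2 + 216*sin(b) - 126)/((sin(b) - 6)^3*(sin(b) - 3)^3)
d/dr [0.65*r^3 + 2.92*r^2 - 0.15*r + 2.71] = 1.95*r^2 + 5.84*r - 0.15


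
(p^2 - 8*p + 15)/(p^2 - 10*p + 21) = (p - 5)/(p - 7)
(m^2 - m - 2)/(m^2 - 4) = (m + 1)/(m + 2)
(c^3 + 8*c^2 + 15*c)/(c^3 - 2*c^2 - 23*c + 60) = c*(c + 3)/(c^2 - 7*c + 12)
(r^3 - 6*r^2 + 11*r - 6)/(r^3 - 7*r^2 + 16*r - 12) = (r - 1)/(r - 2)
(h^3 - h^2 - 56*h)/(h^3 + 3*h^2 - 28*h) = (h - 8)/(h - 4)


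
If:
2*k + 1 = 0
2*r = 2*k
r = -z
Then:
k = -1/2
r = -1/2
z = 1/2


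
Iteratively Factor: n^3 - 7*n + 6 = (n - 2)*(n^2 + 2*n - 3) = (n - 2)*(n - 1)*(n + 3)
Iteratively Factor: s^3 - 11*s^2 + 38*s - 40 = (s - 2)*(s^2 - 9*s + 20) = (s - 4)*(s - 2)*(s - 5)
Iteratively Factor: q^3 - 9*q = (q + 3)*(q^2 - 3*q) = (q - 3)*(q + 3)*(q)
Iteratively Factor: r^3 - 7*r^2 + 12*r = (r)*(r^2 - 7*r + 12) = r*(r - 4)*(r - 3)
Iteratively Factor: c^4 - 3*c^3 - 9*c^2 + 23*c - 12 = (c - 1)*(c^3 - 2*c^2 - 11*c + 12) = (c - 1)*(c + 3)*(c^2 - 5*c + 4) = (c - 1)^2*(c + 3)*(c - 4)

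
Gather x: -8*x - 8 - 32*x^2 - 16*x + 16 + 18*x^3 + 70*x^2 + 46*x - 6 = 18*x^3 + 38*x^2 + 22*x + 2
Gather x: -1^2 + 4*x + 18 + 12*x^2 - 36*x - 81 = 12*x^2 - 32*x - 64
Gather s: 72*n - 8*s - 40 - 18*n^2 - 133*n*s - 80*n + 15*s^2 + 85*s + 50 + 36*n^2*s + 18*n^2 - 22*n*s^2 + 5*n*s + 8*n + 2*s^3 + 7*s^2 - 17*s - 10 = 2*s^3 + s^2*(22 - 22*n) + s*(36*n^2 - 128*n + 60)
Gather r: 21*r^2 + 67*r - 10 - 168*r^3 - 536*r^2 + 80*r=-168*r^3 - 515*r^2 + 147*r - 10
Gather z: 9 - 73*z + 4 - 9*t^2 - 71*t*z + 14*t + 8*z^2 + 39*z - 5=-9*t^2 + 14*t + 8*z^2 + z*(-71*t - 34) + 8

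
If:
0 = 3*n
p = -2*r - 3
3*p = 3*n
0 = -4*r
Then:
No Solution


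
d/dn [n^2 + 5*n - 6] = 2*n + 5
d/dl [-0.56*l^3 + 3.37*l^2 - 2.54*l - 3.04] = -1.68*l^2 + 6.74*l - 2.54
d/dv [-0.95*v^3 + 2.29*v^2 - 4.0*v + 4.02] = -2.85*v^2 + 4.58*v - 4.0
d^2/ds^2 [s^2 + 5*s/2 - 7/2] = 2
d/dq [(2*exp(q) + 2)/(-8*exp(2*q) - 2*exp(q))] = (4*exp(2*q) + 8*exp(q) + 1)*exp(-q)/(16*exp(2*q) + 8*exp(q) + 1)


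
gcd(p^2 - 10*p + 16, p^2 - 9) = 1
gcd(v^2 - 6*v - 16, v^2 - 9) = 1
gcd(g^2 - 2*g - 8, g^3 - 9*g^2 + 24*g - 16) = g - 4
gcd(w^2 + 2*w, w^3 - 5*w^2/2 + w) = w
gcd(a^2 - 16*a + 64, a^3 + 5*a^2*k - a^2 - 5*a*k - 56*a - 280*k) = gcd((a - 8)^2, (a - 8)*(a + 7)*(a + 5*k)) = a - 8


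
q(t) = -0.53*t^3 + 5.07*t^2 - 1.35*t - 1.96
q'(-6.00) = -119.43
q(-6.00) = 303.14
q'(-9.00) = -221.40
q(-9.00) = 807.23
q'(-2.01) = -28.16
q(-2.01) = 25.54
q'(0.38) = 2.27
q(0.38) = -1.77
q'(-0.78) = -10.23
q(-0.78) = 2.43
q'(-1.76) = -24.12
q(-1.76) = 19.01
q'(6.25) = -0.08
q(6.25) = 58.25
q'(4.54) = 11.91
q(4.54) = 46.82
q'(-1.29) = -17.08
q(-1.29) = 9.36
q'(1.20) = 8.53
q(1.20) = 2.80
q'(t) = -1.59*t^2 + 10.14*t - 1.35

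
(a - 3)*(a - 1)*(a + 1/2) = a^3 - 7*a^2/2 + a + 3/2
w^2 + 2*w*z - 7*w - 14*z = (w - 7)*(w + 2*z)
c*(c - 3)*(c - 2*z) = c^3 - 2*c^2*z - 3*c^2 + 6*c*z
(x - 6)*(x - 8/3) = x^2 - 26*x/3 + 16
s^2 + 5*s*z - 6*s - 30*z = (s - 6)*(s + 5*z)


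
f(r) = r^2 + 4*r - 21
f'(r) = 2*r + 4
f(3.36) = 3.73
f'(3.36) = 10.72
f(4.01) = 11.12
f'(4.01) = 12.02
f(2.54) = -4.39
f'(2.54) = 9.08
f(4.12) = 12.45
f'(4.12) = 12.24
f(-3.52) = -22.69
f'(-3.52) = -3.04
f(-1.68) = -24.90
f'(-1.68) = 0.64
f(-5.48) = -12.89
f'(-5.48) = -6.96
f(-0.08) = -21.31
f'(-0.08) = 3.84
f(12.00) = 171.00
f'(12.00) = 28.00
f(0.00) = -21.00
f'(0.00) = 4.00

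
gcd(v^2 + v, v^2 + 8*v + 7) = v + 1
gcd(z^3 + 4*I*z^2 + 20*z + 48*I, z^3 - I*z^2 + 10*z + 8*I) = z^2 - 2*I*z + 8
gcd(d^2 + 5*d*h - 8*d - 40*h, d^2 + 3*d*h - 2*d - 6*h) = 1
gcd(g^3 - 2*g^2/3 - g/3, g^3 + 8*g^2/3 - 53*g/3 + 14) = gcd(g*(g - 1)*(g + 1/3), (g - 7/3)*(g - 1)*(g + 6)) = g - 1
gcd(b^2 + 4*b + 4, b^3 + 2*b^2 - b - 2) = b + 2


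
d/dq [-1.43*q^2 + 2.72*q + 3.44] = 2.72 - 2.86*q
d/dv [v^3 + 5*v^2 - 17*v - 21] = 3*v^2 + 10*v - 17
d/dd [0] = 0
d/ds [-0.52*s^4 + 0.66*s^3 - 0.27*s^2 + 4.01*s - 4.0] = -2.08*s^3 + 1.98*s^2 - 0.54*s + 4.01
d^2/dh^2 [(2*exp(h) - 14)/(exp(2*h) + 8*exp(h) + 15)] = 2*(exp(4*h) - 36*exp(3*h) - 258*exp(2*h) - 148*exp(h) + 1065)*exp(h)/(exp(6*h) + 24*exp(5*h) + 237*exp(4*h) + 1232*exp(3*h) + 3555*exp(2*h) + 5400*exp(h) + 3375)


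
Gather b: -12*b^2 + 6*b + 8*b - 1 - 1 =-12*b^2 + 14*b - 2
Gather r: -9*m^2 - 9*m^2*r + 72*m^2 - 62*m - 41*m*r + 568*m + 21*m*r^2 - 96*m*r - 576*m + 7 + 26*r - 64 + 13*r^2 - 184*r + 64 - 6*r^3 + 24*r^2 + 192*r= 63*m^2 - 70*m - 6*r^3 + r^2*(21*m + 37) + r*(-9*m^2 - 137*m + 34) + 7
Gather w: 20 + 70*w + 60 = 70*w + 80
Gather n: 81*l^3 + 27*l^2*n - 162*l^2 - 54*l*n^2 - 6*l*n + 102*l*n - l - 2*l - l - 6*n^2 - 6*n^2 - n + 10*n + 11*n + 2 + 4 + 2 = 81*l^3 - 162*l^2 - 4*l + n^2*(-54*l - 12) + n*(27*l^2 + 96*l + 20) + 8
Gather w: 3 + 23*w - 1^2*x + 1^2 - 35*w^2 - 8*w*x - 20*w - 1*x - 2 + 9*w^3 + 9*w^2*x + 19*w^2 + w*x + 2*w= 9*w^3 + w^2*(9*x - 16) + w*(5 - 7*x) - 2*x + 2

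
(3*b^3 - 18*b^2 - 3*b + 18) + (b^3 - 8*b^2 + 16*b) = 4*b^3 - 26*b^2 + 13*b + 18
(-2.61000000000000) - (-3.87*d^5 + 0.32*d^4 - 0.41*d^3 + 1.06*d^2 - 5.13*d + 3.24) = 3.87*d^5 - 0.32*d^4 + 0.41*d^3 - 1.06*d^2 + 5.13*d - 5.85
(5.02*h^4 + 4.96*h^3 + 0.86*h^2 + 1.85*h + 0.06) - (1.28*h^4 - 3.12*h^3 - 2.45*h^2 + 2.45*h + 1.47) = 3.74*h^4 + 8.08*h^3 + 3.31*h^2 - 0.6*h - 1.41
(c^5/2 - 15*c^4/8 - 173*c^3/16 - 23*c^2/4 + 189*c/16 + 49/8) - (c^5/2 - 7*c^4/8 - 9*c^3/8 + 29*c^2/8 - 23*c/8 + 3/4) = -c^4 - 155*c^3/16 - 75*c^2/8 + 235*c/16 + 43/8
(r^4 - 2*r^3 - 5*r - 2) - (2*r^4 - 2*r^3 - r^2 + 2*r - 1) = -r^4 + r^2 - 7*r - 1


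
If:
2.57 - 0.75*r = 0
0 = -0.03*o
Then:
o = 0.00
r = 3.43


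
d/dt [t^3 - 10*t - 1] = 3*t^2 - 10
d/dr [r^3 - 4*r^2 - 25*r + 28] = 3*r^2 - 8*r - 25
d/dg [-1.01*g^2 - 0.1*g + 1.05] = -2.02*g - 0.1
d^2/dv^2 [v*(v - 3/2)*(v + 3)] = 6*v + 3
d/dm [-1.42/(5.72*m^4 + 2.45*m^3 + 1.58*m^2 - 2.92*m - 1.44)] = (32.4896*m^3 + 10.437*m^2 + 4.4872*m - 4.1464)/(5.72*m^4 + 2.45*m^3 + 1.58*m^2 - 2.92*m - 1.44)^2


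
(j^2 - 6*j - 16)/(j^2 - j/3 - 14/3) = 3*(j - 8)/(3*j - 7)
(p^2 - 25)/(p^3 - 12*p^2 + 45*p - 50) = (p + 5)/(p^2 - 7*p + 10)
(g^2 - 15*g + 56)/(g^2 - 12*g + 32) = (g - 7)/(g - 4)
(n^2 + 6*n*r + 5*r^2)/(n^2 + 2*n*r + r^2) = (n + 5*r)/(n + r)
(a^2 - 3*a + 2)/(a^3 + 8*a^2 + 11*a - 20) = (a - 2)/(a^2 + 9*a + 20)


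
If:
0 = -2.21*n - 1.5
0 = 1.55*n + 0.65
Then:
No Solution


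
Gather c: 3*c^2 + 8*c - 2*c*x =3*c^2 + c*(8 - 2*x)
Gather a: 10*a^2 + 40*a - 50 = 10*a^2 + 40*a - 50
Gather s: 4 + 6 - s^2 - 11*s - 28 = -s^2 - 11*s - 18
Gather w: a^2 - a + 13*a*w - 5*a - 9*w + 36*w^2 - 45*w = a^2 - 6*a + 36*w^2 + w*(13*a - 54)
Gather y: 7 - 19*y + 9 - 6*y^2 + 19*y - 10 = 6 - 6*y^2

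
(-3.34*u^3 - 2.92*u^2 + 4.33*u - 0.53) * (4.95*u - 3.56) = -16.533*u^4 - 2.5636*u^3 + 31.8287*u^2 - 18.0383*u + 1.8868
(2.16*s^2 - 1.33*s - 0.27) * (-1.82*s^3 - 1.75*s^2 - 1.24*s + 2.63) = -3.9312*s^5 - 1.3594*s^4 + 0.1405*s^3 + 7.8025*s^2 - 3.1631*s - 0.7101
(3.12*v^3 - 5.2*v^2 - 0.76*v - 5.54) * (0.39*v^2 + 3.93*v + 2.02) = 1.2168*v^5 + 10.2336*v^4 - 14.43*v^3 - 15.6514*v^2 - 23.3074*v - 11.1908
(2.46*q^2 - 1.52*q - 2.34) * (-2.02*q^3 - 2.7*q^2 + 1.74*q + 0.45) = -4.9692*q^5 - 3.5716*q^4 + 13.1112*q^3 + 4.7802*q^2 - 4.7556*q - 1.053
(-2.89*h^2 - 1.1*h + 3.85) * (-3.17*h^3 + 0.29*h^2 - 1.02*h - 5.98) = 9.1613*h^5 + 2.6489*h^4 - 9.5757*h^3 + 19.5207*h^2 + 2.651*h - 23.023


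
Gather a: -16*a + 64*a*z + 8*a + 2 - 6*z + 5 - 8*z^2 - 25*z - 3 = a*(64*z - 8) - 8*z^2 - 31*z + 4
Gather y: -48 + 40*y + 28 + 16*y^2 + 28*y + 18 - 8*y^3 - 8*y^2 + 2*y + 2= -8*y^3 + 8*y^2 + 70*y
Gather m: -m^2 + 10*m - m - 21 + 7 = -m^2 + 9*m - 14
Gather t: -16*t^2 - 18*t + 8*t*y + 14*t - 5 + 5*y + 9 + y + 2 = -16*t^2 + t*(8*y - 4) + 6*y + 6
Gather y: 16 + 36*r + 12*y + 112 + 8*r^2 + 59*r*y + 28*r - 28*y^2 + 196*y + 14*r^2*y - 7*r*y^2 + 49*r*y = 8*r^2 + 64*r + y^2*(-7*r - 28) + y*(14*r^2 + 108*r + 208) + 128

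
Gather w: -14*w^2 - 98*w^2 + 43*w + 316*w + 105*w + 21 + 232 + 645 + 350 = -112*w^2 + 464*w + 1248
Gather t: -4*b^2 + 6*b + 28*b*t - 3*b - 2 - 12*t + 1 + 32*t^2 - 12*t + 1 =-4*b^2 + 3*b + 32*t^2 + t*(28*b - 24)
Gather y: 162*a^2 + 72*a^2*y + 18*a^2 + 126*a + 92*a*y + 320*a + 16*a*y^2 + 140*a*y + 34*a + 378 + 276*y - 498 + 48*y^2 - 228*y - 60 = 180*a^2 + 480*a + y^2*(16*a + 48) + y*(72*a^2 + 232*a + 48) - 180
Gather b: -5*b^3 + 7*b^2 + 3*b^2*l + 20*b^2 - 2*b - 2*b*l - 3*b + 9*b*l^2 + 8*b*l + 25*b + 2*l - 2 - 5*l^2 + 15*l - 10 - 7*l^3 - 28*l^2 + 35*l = -5*b^3 + b^2*(3*l + 27) + b*(9*l^2 + 6*l + 20) - 7*l^3 - 33*l^2 + 52*l - 12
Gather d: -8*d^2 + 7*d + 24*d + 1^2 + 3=-8*d^2 + 31*d + 4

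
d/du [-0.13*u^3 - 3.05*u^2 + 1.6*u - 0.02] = -0.39*u^2 - 6.1*u + 1.6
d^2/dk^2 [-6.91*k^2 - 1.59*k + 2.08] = -13.8200000000000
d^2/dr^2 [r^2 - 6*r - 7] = 2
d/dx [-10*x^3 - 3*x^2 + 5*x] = -30*x^2 - 6*x + 5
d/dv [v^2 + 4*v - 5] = 2*v + 4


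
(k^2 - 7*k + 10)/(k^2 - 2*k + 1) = (k^2 - 7*k + 10)/(k^2 - 2*k + 1)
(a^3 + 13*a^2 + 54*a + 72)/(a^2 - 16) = (a^2 + 9*a + 18)/(a - 4)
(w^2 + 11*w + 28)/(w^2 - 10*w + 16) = (w^2 + 11*w + 28)/(w^2 - 10*w + 16)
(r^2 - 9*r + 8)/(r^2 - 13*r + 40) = (r - 1)/(r - 5)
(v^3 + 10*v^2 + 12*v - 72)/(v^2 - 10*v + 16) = (v^2 + 12*v + 36)/(v - 8)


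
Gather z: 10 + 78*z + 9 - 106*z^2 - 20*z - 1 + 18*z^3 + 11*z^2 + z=18*z^3 - 95*z^2 + 59*z + 18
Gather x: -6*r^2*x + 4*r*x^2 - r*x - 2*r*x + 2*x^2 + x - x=x^2*(4*r + 2) + x*(-6*r^2 - 3*r)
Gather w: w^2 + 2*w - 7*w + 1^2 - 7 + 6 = w^2 - 5*w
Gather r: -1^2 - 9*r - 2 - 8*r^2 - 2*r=-8*r^2 - 11*r - 3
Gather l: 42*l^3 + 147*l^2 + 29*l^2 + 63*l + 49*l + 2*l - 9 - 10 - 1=42*l^3 + 176*l^2 + 114*l - 20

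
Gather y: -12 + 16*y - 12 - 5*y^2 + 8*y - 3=-5*y^2 + 24*y - 27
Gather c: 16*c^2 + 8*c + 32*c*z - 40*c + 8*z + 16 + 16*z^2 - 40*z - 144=16*c^2 + c*(32*z - 32) + 16*z^2 - 32*z - 128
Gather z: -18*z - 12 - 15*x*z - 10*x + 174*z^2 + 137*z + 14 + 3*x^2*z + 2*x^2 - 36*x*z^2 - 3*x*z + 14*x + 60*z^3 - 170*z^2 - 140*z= 2*x^2 + 4*x + 60*z^3 + z^2*(4 - 36*x) + z*(3*x^2 - 18*x - 21) + 2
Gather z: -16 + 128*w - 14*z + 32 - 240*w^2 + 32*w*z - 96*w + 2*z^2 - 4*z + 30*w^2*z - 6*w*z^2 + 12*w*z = -240*w^2 + 32*w + z^2*(2 - 6*w) + z*(30*w^2 + 44*w - 18) + 16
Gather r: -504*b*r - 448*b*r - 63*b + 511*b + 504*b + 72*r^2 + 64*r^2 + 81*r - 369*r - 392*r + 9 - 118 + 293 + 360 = 952*b + 136*r^2 + r*(-952*b - 680) + 544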